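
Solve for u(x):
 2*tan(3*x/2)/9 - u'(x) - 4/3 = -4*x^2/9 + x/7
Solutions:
 u(x) = C1 + 4*x^3/27 - x^2/14 - 4*x/3 - 4*log(cos(3*x/2))/27


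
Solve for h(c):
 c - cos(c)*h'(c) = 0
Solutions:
 h(c) = C1 + Integral(c/cos(c), c)


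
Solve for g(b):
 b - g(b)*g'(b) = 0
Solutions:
 g(b) = -sqrt(C1 + b^2)
 g(b) = sqrt(C1 + b^2)


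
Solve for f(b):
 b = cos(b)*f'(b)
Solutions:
 f(b) = C1 + Integral(b/cos(b), b)


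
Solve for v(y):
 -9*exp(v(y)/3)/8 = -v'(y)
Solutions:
 v(y) = 3*log(-1/(C1 + 9*y)) + 3*log(24)


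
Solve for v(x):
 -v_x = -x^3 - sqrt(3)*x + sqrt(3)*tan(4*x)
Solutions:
 v(x) = C1 + x^4/4 + sqrt(3)*x^2/2 + sqrt(3)*log(cos(4*x))/4


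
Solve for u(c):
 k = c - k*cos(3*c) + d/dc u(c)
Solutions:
 u(c) = C1 - c^2/2 + c*k + k*sin(3*c)/3


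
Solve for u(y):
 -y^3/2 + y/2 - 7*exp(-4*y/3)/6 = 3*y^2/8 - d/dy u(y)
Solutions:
 u(y) = C1 + y^4/8 + y^3/8 - y^2/4 - 7*exp(-4*y/3)/8


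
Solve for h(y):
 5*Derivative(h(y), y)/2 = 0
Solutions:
 h(y) = C1


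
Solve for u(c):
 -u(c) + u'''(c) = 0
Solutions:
 u(c) = C3*exp(c) + (C1*sin(sqrt(3)*c/2) + C2*cos(sqrt(3)*c/2))*exp(-c/2)


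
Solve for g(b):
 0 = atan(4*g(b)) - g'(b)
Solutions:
 Integral(1/atan(4*_y), (_y, g(b))) = C1 + b


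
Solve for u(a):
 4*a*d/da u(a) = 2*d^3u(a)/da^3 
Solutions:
 u(a) = C1 + Integral(C2*airyai(2^(1/3)*a) + C3*airybi(2^(1/3)*a), a)


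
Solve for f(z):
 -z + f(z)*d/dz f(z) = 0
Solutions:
 f(z) = -sqrt(C1 + z^2)
 f(z) = sqrt(C1 + z^2)


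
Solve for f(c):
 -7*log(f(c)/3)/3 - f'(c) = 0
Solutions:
 -3*Integral(1/(-log(_y) + log(3)), (_y, f(c)))/7 = C1 - c


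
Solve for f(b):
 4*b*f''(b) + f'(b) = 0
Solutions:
 f(b) = C1 + C2*b^(3/4)


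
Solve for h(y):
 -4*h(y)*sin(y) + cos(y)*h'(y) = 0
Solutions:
 h(y) = C1/cos(y)^4


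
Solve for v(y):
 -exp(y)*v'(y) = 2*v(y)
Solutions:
 v(y) = C1*exp(2*exp(-y))


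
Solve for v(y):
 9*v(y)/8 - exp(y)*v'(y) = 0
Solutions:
 v(y) = C1*exp(-9*exp(-y)/8)


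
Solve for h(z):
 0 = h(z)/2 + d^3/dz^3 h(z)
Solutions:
 h(z) = C3*exp(-2^(2/3)*z/2) + (C1*sin(2^(2/3)*sqrt(3)*z/4) + C2*cos(2^(2/3)*sqrt(3)*z/4))*exp(2^(2/3)*z/4)


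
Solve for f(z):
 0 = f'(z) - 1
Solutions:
 f(z) = C1 + z


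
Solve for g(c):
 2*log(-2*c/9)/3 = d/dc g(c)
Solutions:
 g(c) = C1 + 2*c*log(-c)/3 + 2*c*(-2*log(3) - 1 + log(2))/3


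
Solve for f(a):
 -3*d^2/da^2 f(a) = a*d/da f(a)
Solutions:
 f(a) = C1 + C2*erf(sqrt(6)*a/6)


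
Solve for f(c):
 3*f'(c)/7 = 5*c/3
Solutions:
 f(c) = C1 + 35*c^2/18


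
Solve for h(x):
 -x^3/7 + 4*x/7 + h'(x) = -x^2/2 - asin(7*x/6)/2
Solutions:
 h(x) = C1 + x^4/28 - x^3/6 - 2*x^2/7 - x*asin(7*x/6)/2 - sqrt(36 - 49*x^2)/14


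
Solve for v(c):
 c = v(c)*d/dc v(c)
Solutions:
 v(c) = -sqrt(C1 + c^2)
 v(c) = sqrt(C1 + c^2)


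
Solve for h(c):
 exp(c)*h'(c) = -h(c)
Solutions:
 h(c) = C1*exp(exp(-c))


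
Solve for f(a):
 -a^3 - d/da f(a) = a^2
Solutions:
 f(a) = C1 - a^4/4 - a^3/3


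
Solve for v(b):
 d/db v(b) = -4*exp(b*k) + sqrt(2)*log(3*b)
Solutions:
 v(b) = C1 + sqrt(2)*b*log(b) + sqrt(2)*b*(-1 + log(3)) + Piecewise((-4*exp(b*k)/k, Ne(k, 0)), (-4*b, True))


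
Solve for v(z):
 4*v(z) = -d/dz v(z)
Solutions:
 v(z) = C1*exp(-4*z)


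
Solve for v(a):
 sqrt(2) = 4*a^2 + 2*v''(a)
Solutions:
 v(a) = C1 + C2*a - a^4/6 + sqrt(2)*a^2/4


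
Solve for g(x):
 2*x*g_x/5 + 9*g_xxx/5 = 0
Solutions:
 g(x) = C1 + Integral(C2*airyai(-6^(1/3)*x/3) + C3*airybi(-6^(1/3)*x/3), x)


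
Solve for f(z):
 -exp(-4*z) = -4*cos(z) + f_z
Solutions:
 f(z) = C1 + 4*sin(z) + exp(-4*z)/4


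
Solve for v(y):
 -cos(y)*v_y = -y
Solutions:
 v(y) = C1 + Integral(y/cos(y), y)


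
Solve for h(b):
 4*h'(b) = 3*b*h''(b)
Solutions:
 h(b) = C1 + C2*b^(7/3)


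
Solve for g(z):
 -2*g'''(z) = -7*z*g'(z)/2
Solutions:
 g(z) = C1 + Integral(C2*airyai(14^(1/3)*z/2) + C3*airybi(14^(1/3)*z/2), z)


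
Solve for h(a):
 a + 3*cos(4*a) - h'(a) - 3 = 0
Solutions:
 h(a) = C1 + a^2/2 - 3*a + 3*sin(4*a)/4


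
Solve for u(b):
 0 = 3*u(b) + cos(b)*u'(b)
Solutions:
 u(b) = C1*(sin(b) - 1)^(3/2)/(sin(b) + 1)^(3/2)


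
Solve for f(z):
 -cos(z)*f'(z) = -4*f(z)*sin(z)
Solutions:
 f(z) = C1/cos(z)^4


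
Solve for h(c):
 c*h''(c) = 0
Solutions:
 h(c) = C1 + C2*c


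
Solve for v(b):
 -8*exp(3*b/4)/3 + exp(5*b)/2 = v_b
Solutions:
 v(b) = C1 - 32*exp(3*b/4)/9 + exp(5*b)/10


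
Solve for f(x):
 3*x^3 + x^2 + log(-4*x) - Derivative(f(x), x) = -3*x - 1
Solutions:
 f(x) = C1 + 3*x^4/4 + x^3/3 + 3*x^2/2 + x*log(-x) + 2*x*log(2)


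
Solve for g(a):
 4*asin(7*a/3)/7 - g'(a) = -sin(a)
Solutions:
 g(a) = C1 + 4*a*asin(7*a/3)/7 + 4*sqrt(9 - 49*a^2)/49 - cos(a)


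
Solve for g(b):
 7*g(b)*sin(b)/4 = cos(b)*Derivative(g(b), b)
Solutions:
 g(b) = C1/cos(b)^(7/4)


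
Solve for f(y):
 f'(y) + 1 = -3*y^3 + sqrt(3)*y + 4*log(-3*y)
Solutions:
 f(y) = C1 - 3*y^4/4 + sqrt(3)*y^2/2 + 4*y*log(-y) + y*(-5 + 4*log(3))


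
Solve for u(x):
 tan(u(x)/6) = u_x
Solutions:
 u(x) = -6*asin(C1*exp(x/6)) + 6*pi
 u(x) = 6*asin(C1*exp(x/6))


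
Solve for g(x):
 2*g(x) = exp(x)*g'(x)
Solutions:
 g(x) = C1*exp(-2*exp(-x))


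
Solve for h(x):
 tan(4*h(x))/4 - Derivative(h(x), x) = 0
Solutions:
 h(x) = -asin(C1*exp(x))/4 + pi/4
 h(x) = asin(C1*exp(x))/4


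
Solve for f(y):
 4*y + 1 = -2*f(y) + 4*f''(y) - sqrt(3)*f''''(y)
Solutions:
 f(y) = C1*exp(-sqrt(3)*y*sqrt(-sqrt(6)*sqrt(2 - sqrt(3)) + 2*sqrt(3))/3) + C2*exp(sqrt(3)*y*sqrt(-sqrt(6)*sqrt(2 - sqrt(3)) + 2*sqrt(3))/3) + C3*exp(-sqrt(3)*y*sqrt(sqrt(6)*sqrt(2 - sqrt(3)) + 2*sqrt(3))/3) + C4*exp(sqrt(3)*y*sqrt(sqrt(6)*sqrt(2 - sqrt(3)) + 2*sqrt(3))/3) - 2*y - 1/2


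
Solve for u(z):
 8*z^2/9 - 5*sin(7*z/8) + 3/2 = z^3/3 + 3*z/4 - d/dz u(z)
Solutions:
 u(z) = C1 + z^4/12 - 8*z^3/27 + 3*z^2/8 - 3*z/2 - 40*cos(7*z/8)/7


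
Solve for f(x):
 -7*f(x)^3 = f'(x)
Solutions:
 f(x) = -sqrt(2)*sqrt(-1/(C1 - 7*x))/2
 f(x) = sqrt(2)*sqrt(-1/(C1 - 7*x))/2


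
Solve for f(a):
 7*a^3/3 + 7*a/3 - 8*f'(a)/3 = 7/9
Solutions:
 f(a) = C1 + 7*a^4/32 + 7*a^2/16 - 7*a/24


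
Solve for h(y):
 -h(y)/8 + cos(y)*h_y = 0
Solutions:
 h(y) = C1*(sin(y) + 1)^(1/16)/(sin(y) - 1)^(1/16)


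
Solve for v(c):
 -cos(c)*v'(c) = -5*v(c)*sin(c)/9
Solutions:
 v(c) = C1/cos(c)^(5/9)


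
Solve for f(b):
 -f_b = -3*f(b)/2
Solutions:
 f(b) = C1*exp(3*b/2)


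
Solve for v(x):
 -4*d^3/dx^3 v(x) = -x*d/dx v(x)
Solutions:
 v(x) = C1 + Integral(C2*airyai(2^(1/3)*x/2) + C3*airybi(2^(1/3)*x/2), x)


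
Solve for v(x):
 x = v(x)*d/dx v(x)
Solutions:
 v(x) = -sqrt(C1 + x^2)
 v(x) = sqrt(C1 + x^2)


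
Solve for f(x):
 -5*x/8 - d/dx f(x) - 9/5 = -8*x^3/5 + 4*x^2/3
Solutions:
 f(x) = C1 + 2*x^4/5 - 4*x^3/9 - 5*x^2/16 - 9*x/5


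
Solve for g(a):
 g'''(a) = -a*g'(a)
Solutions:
 g(a) = C1 + Integral(C2*airyai(-a) + C3*airybi(-a), a)


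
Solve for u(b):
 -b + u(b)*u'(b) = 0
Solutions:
 u(b) = -sqrt(C1 + b^2)
 u(b) = sqrt(C1 + b^2)


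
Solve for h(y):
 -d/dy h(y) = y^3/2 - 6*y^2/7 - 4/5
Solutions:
 h(y) = C1 - y^4/8 + 2*y^3/7 + 4*y/5


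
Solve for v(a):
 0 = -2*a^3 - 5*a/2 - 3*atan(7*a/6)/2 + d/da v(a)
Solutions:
 v(a) = C1 + a^4/2 + 5*a^2/4 + 3*a*atan(7*a/6)/2 - 9*log(49*a^2 + 36)/14


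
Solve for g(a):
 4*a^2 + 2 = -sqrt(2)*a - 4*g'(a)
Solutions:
 g(a) = C1 - a^3/3 - sqrt(2)*a^2/8 - a/2


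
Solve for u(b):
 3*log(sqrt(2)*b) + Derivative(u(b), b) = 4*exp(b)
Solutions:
 u(b) = C1 - 3*b*log(b) + b*(3 - 3*log(2)/2) + 4*exp(b)


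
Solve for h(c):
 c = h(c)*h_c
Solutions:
 h(c) = -sqrt(C1 + c^2)
 h(c) = sqrt(C1 + c^2)


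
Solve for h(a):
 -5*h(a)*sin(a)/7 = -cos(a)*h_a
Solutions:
 h(a) = C1/cos(a)^(5/7)


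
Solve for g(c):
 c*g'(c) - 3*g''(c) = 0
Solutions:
 g(c) = C1 + C2*erfi(sqrt(6)*c/6)


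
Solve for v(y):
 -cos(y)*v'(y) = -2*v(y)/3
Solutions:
 v(y) = C1*(sin(y) + 1)^(1/3)/(sin(y) - 1)^(1/3)


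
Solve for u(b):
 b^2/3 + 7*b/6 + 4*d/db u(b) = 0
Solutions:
 u(b) = C1 - b^3/36 - 7*b^2/48


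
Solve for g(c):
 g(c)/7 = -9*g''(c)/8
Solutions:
 g(c) = C1*sin(2*sqrt(14)*c/21) + C2*cos(2*sqrt(14)*c/21)


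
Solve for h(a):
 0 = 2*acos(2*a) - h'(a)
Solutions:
 h(a) = C1 + 2*a*acos(2*a) - sqrt(1 - 4*a^2)


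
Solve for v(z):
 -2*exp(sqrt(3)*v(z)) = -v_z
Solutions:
 v(z) = sqrt(3)*(2*log(-1/(C1 + 2*z)) - log(3))/6


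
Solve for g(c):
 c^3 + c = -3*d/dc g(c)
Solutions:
 g(c) = C1 - c^4/12 - c^2/6


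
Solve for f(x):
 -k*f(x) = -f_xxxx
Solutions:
 f(x) = C1*exp(-k^(1/4)*x) + C2*exp(k^(1/4)*x) + C3*exp(-I*k^(1/4)*x) + C4*exp(I*k^(1/4)*x)


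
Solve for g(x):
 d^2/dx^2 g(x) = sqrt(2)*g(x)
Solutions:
 g(x) = C1*exp(-2^(1/4)*x) + C2*exp(2^(1/4)*x)


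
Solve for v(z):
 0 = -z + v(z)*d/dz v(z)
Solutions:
 v(z) = -sqrt(C1 + z^2)
 v(z) = sqrt(C1 + z^2)


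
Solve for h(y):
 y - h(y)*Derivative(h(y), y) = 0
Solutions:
 h(y) = -sqrt(C1 + y^2)
 h(y) = sqrt(C1 + y^2)


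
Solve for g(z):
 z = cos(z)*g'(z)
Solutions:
 g(z) = C1 + Integral(z/cos(z), z)


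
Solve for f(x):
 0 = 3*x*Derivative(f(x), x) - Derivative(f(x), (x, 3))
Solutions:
 f(x) = C1 + Integral(C2*airyai(3^(1/3)*x) + C3*airybi(3^(1/3)*x), x)


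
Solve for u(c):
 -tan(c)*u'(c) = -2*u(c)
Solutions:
 u(c) = C1*sin(c)^2


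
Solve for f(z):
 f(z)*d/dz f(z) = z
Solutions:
 f(z) = -sqrt(C1 + z^2)
 f(z) = sqrt(C1 + z^2)


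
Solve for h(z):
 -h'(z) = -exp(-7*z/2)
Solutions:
 h(z) = C1 - 2*exp(-7*z/2)/7


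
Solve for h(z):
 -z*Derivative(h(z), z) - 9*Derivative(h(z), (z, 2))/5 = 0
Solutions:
 h(z) = C1 + C2*erf(sqrt(10)*z/6)


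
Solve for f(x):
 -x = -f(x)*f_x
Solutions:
 f(x) = -sqrt(C1 + x^2)
 f(x) = sqrt(C1 + x^2)


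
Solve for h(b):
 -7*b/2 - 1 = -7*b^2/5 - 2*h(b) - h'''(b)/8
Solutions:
 h(b) = C3*exp(-2*2^(1/3)*b) - 7*b^2/10 + 7*b/4 + (C1*sin(2^(1/3)*sqrt(3)*b) + C2*cos(2^(1/3)*sqrt(3)*b))*exp(2^(1/3)*b) + 1/2


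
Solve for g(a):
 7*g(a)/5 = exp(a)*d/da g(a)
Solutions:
 g(a) = C1*exp(-7*exp(-a)/5)


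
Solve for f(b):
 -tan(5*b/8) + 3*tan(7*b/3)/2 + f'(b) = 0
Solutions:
 f(b) = C1 - 8*log(cos(5*b/8))/5 + 9*log(cos(7*b/3))/14


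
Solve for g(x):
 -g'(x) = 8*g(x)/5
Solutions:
 g(x) = C1*exp(-8*x/5)


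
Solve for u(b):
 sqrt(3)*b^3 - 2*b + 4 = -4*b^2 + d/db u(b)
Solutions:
 u(b) = C1 + sqrt(3)*b^4/4 + 4*b^3/3 - b^2 + 4*b


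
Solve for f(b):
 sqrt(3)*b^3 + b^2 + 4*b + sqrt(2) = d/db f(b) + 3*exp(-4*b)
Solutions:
 f(b) = C1 + sqrt(3)*b^4/4 + b^3/3 + 2*b^2 + sqrt(2)*b + 3*exp(-4*b)/4


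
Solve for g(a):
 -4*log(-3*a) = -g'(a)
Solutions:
 g(a) = C1 + 4*a*log(-a) + 4*a*(-1 + log(3))


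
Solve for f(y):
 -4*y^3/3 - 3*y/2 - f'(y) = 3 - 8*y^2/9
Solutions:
 f(y) = C1 - y^4/3 + 8*y^3/27 - 3*y^2/4 - 3*y


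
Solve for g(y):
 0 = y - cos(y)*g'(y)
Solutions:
 g(y) = C1 + Integral(y/cos(y), y)


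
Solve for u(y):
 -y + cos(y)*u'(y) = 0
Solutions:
 u(y) = C1 + Integral(y/cos(y), y)


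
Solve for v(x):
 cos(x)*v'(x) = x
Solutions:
 v(x) = C1 + Integral(x/cos(x), x)


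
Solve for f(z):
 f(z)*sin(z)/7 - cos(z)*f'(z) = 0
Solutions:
 f(z) = C1/cos(z)^(1/7)


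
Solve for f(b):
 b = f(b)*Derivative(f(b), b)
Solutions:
 f(b) = -sqrt(C1 + b^2)
 f(b) = sqrt(C1 + b^2)


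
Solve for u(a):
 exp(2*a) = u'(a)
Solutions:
 u(a) = C1 + exp(2*a)/2


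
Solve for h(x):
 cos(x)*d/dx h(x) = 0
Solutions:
 h(x) = C1


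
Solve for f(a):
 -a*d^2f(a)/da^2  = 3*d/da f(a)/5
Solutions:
 f(a) = C1 + C2*a^(2/5)


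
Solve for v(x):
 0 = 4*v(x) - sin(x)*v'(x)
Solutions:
 v(x) = C1*(cos(x)^2 - 2*cos(x) + 1)/(cos(x)^2 + 2*cos(x) + 1)


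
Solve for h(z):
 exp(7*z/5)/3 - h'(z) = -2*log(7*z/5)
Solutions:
 h(z) = C1 + 2*z*log(z) + 2*z*(-log(5) - 1 + log(7)) + 5*exp(7*z/5)/21


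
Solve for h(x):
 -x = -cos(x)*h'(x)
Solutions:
 h(x) = C1 + Integral(x/cos(x), x)


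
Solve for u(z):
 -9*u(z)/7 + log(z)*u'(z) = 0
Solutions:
 u(z) = C1*exp(9*li(z)/7)


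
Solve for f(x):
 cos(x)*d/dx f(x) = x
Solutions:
 f(x) = C1 + Integral(x/cos(x), x)


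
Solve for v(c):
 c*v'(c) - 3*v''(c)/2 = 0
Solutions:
 v(c) = C1 + C2*erfi(sqrt(3)*c/3)


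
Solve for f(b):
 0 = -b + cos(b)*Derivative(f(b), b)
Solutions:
 f(b) = C1 + Integral(b/cos(b), b)


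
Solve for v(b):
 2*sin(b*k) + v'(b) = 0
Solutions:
 v(b) = C1 + 2*cos(b*k)/k


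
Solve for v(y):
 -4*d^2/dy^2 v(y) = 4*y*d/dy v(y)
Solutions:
 v(y) = C1 + C2*erf(sqrt(2)*y/2)


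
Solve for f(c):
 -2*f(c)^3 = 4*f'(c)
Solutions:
 f(c) = -sqrt(-1/(C1 - c))
 f(c) = sqrt(-1/(C1 - c))


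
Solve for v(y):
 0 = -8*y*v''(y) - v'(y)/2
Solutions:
 v(y) = C1 + C2*y^(15/16)


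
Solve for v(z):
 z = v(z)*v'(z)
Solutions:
 v(z) = -sqrt(C1 + z^2)
 v(z) = sqrt(C1 + z^2)


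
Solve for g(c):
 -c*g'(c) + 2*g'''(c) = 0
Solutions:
 g(c) = C1 + Integral(C2*airyai(2^(2/3)*c/2) + C3*airybi(2^(2/3)*c/2), c)


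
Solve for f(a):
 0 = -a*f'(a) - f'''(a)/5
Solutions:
 f(a) = C1 + Integral(C2*airyai(-5^(1/3)*a) + C3*airybi(-5^(1/3)*a), a)


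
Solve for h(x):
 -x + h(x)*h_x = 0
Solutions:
 h(x) = -sqrt(C1 + x^2)
 h(x) = sqrt(C1 + x^2)


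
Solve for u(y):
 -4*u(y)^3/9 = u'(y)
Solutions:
 u(y) = -3*sqrt(2)*sqrt(-1/(C1 - 4*y))/2
 u(y) = 3*sqrt(2)*sqrt(-1/(C1 - 4*y))/2


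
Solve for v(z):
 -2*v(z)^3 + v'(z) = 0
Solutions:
 v(z) = -sqrt(2)*sqrt(-1/(C1 + 2*z))/2
 v(z) = sqrt(2)*sqrt(-1/(C1 + 2*z))/2


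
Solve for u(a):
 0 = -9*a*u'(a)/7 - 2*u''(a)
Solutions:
 u(a) = C1 + C2*erf(3*sqrt(7)*a/14)


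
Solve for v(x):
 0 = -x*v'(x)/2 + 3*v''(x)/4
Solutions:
 v(x) = C1 + C2*erfi(sqrt(3)*x/3)


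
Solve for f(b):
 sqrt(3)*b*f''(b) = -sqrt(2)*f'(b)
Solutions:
 f(b) = C1 + C2*b^(1 - sqrt(6)/3)


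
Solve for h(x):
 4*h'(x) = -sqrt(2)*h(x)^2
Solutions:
 h(x) = 4/(C1 + sqrt(2)*x)


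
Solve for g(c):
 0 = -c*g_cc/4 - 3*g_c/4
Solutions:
 g(c) = C1 + C2/c^2


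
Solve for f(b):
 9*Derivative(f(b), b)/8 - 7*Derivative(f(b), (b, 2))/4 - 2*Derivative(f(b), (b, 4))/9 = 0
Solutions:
 f(b) = C1 + C2*exp(6^(1/3)*b*(-(27 + sqrt(2787))^(1/3) + 7*6^(1/3)/(27 + sqrt(2787))^(1/3))/8)*sin(2^(1/3)*3^(1/6)*b*(21*2^(1/3)/(27 + sqrt(2787))^(1/3) + 3^(2/3)*(27 + sqrt(2787))^(1/3))/8) + C3*exp(6^(1/3)*b*(-(27 + sqrt(2787))^(1/3) + 7*6^(1/3)/(27 + sqrt(2787))^(1/3))/8)*cos(2^(1/3)*3^(1/6)*b*(21*2^(1/3)/(27 + sqrt(2787))^(1/3) + 3^(2/3)*(27 + sqrt(2787))^(1/3))/8) + C4*exp(-6^(1/3)*b*(-(27 + sqrt(2787))^(1/3) + 7*6^(1/3)/(27 + sqrt(2787))^(1/3))/4)


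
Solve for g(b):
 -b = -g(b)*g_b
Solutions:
 g(b) = -sqrt(C1 + b^2)
 g(b) = sqrt(C1 + b^2)


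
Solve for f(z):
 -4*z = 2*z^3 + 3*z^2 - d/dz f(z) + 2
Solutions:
 f(z) = C1 + z^4/2 + z^3 + 2*z^2 + 2*z


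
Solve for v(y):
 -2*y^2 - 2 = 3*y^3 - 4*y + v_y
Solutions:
 v(y) = C1 - 3*y^4/4 - 2*y^3/3 + 2*y^2 - 2*y


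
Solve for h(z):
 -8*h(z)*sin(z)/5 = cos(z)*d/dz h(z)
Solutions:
 h(z) = C1*cos(z)^(8/5)


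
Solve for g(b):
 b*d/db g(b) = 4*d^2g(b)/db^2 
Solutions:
 g(b) = C1 + C2*erfi(sqrt(2)*b/4)


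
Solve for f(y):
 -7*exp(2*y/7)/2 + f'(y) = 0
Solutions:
 f(y) = C1 + 49*exp(2*y/7)/4


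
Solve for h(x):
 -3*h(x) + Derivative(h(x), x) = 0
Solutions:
 h(x) = C1*exp(3*x)


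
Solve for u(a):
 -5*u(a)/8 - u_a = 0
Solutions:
 u(a) = C1*exp(-5*a/8)


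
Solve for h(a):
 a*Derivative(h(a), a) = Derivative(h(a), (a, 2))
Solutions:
 h(a) = C1 + C2*erfi(sqrt(2)*a/2)


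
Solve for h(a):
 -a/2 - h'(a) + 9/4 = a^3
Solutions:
 h(a) = C1 - a^4/4 - a^2/4 + 9*a/4


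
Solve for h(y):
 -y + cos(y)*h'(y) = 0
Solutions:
 h(y) = C1 + Integral(y/cos(y), y)


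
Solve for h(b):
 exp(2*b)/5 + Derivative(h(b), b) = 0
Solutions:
 h(b) = C1 - exp(2*b)/10


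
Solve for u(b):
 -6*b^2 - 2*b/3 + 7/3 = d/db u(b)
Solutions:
 u(b) = C1 - 2*b^3 - b^2/3 + 7*b/3


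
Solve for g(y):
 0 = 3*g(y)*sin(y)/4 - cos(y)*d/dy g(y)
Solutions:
 g(y) = C1/cos(y)^(3/4)


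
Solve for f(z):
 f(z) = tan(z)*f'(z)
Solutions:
 f(z) = C1*sin(z)


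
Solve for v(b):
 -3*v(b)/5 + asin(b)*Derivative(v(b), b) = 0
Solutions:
 v(b) = C1*exp(3*Integral(1/asin(b), b)/5)


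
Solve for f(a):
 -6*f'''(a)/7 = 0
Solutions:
 f(a) = C1 + C2*a + C3*a^2


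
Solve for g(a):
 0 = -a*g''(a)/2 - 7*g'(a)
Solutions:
 g(a) = C1 + C2/a^13


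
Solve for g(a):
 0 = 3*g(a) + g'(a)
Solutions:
 g(a) = C1*exp(-3*a)


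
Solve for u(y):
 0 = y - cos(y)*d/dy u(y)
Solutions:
 u(y) = C1 + Integral(y/cos(y), y)


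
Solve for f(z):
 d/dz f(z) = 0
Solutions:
 f(z) = C1


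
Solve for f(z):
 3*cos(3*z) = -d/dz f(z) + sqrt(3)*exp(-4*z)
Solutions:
 f(z) = C1 - sin(3*z) - sqrt(3)*exp(-4*z)/4


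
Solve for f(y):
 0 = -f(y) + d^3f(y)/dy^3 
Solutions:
 f(y) = C3*exp(y) + (C1*sin(sqrt(3)*y/2) + C2*cos(sqrt(3)*y/2))*exp(-y/2)


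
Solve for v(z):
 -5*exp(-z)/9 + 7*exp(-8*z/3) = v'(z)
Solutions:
 v(z) = C1 + 5*exp(-z)/9 - 21*exp(-8*z/3)/8


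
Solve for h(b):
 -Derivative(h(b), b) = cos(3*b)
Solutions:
 h(b) = C1 - sin(3*b)/3


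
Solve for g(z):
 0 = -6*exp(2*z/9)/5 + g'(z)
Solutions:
 g(z) = C1 + 27*exp(2*z/9)/5


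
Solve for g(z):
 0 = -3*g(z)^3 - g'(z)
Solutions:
 g(z) = -sqrt(2)*sqrt(-1/(C1 - 3*z))/2
 g(z) = sqrt(2)*sqrt(-1/(C1 - 3*z))/2


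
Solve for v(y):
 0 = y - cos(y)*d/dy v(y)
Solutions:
 v(y) = C1 + Integral(y/cos(y), y)


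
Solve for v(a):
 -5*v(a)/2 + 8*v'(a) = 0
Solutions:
 v(a) = C1*exp(5*a/16)


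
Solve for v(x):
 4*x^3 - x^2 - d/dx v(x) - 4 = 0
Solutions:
 v(x) = C1 + x^4 - x^3/3 - 4*x


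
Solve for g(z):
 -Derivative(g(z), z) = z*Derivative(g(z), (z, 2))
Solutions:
 g(z) = C1 + C2*log(z)


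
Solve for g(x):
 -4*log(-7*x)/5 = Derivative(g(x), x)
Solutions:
 g(x) = C1 - 4*x*log(-x)/5 + 4*x*(1 - log(7))/5


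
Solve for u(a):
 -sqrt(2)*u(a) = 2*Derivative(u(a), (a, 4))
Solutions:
 u(a) = (C1*sin(2^(3/8)*a/2) + C2*cos(2^(3/8)*a/2))*exp(-2^(3/8)*a/2) + (C3*sin(2^(3/8)*a/2) + C4*cos(2^(3/8)*a/2))*exp(2^(3/8)*a/2)


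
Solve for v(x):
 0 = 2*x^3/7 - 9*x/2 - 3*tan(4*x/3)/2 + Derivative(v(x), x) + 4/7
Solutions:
 v(x) = C1 - x^4/14 + 9*x^2/4 - 4*x/7 - 9*log(cos(4*x/3))/8


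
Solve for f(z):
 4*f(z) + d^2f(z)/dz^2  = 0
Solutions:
 f(z) = C1*sin(2*z) + C2*cos(2*z)


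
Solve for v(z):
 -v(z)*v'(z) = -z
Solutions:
 v(z) = -sqrt(C1 + z^2)
 v(z) = sqrt(C1 + z^2)


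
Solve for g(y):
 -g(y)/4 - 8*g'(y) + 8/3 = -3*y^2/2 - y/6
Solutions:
 g(y) = C1*exp(-y/32) + 6*y^2 - 1150*y/3 + 36832/3


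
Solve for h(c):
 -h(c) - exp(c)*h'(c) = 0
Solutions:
 h(c) = C1*exp(exp(-c))


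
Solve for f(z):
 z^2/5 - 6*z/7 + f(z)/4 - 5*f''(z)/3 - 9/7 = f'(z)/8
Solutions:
 f(z) = C1*exp(z*(-3 + sqrt(969))/80) + C2*exp(-z*(3 + sqrt(969))/80) - 4*z^2/5 + 92*z/35 - 442/105


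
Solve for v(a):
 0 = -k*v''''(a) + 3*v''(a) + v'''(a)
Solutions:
 v(a) = C1 + C2*a + C3*exp(a*(1 - sqrt(12*k + 1))/(2*k)) + C4*exp(a*(sqrt(12*k + 1) + 1)/(2*k))


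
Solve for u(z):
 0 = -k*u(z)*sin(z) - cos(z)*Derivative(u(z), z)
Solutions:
 u(z) = C1*exp(k*log(cos(z)))


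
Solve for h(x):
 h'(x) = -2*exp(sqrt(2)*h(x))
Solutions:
 h(x) = sqrt(2)*(2*log(1/(C1 + 2*x)) - log(2))/4


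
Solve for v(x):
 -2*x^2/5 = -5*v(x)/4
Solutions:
 v(x) = 8*x^2/25


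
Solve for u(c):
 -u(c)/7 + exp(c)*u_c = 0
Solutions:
 u(c) = C1*exp(-exp(-c)/7)


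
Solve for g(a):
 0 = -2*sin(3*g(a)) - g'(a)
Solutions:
 g(a) = -acos((-C1 - exp(12*a))/(C1 - exp(12*a)))/3 + 2*pi/3
 g(a) = acos((-C1 - exp(12*a))/(C1 - exp(12*a)))/3


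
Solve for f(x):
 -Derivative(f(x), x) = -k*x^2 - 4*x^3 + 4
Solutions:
 f(x) = C1 + k*x^3/3 + x^4 - 4*x


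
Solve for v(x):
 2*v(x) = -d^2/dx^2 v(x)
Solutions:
 v(x) = C1*sin(sqrt(2)*x) + C2*cos(sqrt(2)*x)


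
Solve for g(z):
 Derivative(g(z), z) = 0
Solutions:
 g(z) = C1


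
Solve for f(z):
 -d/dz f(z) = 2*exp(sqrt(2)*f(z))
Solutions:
 f(z) = sqrt(2)*(2*log(1/(C1 + 2*z)) - log(2))/4


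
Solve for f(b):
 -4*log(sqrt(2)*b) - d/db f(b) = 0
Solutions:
 f(b) = C1 - 4*b*log(b) - b*log(4) + 4*b


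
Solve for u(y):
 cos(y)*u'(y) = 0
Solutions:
 u(y) = C1


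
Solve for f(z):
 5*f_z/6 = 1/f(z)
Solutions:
 f(z) = -sqrt(C1 + 60*z)/5
 f(z) = sqrt(C1 + 60*z)/5


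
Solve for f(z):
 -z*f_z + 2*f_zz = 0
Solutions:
 f(z) = C1 + C2*erfi(z/2)


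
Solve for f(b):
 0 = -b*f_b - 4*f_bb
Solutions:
 f(b) = C1 + C2*erf(sqrt(2)*b/4)


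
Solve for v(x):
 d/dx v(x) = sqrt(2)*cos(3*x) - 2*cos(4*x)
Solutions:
 v(x) = C1 + sqrt(2)*sin(3*x)/3 - sin(4*x)/2


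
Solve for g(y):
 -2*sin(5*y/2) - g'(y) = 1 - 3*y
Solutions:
 g(y) = C1 + 3*y^2/2 - y + 4*cos(5*y/2)/5


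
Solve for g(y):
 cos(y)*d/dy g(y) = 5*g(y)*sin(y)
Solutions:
 g(y) = C1/cos(y)^5


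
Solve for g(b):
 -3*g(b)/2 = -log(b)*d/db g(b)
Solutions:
 g(b) = C1*exp(3*li(b)/2)


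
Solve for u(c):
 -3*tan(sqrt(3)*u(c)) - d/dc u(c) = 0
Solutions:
 u(c) = sqrt(3)*(pi - asin(C1*exp(-3*sqrt(3)*c)))/3
 u(c) = sqrt(3)*asin(C1*exp(-3*sqrt(3)*c))/3


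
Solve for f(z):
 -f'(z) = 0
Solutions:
 f(z) = C1


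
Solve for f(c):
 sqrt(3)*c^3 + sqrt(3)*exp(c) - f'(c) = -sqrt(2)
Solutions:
 f(c) = C1 + sqrt(3)*c^4/4 + sqrt(2)*c + sqrt(3)*exp(c)


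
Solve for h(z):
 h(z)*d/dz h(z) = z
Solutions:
 h(z) = -sqrt(C1 + z^2)
 h(z) = sqrt(C1 + z^2)


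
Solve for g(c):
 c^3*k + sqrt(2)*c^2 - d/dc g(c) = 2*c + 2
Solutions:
 g(c) = C1 + c^4*k/4 + sqrt(2)*c^3/3 - c^2 - 2*c


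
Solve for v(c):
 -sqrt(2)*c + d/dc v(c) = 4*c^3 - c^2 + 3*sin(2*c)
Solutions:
 v(c) = C1 + c^4 - c^3/3 + sqrt(2)*c^2/2 - 3*cos(2*c)/2


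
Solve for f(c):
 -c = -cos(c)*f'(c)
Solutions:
 f(c) = C1 + Integral(c/cos(c), c)


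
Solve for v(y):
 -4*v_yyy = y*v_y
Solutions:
 v(y) = C1 + Integral(C2*airyai(-2^(1/3)*y/2) + C3*airybi(-2^(1/3)*y/2), y)


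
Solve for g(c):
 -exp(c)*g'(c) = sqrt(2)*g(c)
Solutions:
 g(c) = C1*exp(sqrt(2)*exp(-c))


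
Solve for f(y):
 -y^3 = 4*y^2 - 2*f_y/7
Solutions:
 f(y) = C1 + 7*y^4/8 + 14*y^3/3


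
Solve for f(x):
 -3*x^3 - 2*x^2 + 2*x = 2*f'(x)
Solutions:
 f(x) = C1 - 3*x^4/8 - x^3/3 + x^2/2


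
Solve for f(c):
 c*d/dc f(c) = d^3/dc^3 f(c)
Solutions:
 f(c) = C1 + Integral(C2*airyai(c) + C3*airybi(c), c)


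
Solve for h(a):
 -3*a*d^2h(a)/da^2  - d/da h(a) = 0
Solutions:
 h(a) = C1 + C2*a^(2/3)


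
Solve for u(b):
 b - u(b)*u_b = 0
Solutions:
 u(b) = -sqrt(C1 + b^2)
 u(b) = sqrt(C1 + b^2)


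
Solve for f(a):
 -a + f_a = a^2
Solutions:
 f(a) = C1 + a^3/3 + a^2/2


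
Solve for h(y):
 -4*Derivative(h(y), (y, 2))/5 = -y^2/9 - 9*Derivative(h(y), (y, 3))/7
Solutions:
 h(y) = C1 + C2*y + C3*exp(28*y/45) + 5*y^4/432 + 25*y^3/336 + 1125*y^2/3136


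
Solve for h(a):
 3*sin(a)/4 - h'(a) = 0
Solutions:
 h(a) = C1 - 3*cos(a)/4


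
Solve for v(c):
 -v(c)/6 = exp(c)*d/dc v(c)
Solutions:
 v(c) = C1*exp(exp(-c)/6)


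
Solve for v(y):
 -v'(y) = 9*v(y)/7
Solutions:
 v(y) = C1*exp(-9*y/7)


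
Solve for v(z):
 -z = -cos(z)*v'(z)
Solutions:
 v(z) = C1 + Integral(z/cos(z), z)


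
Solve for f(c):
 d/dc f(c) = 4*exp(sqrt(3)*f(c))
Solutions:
 f(c) = sqrt(3)*(2*log(-1/(C1 + 4*c)) - log(3))/6


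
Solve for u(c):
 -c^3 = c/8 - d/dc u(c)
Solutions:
 u(c) = C1 + c^4/4 + c^2/16


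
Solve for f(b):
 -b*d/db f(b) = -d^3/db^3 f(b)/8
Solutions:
 f(b) = C1 + Integral(C2*airyai(2*b) + C3*airybi(2*b), b)


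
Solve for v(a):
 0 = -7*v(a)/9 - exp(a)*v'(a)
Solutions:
 v(a) = C1*exp(7*exp(-a)/9)


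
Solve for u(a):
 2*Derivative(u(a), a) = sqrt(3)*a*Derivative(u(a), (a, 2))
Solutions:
 u(a) = C1 + C2*a^(1 + 2*sqrt(3)/3)


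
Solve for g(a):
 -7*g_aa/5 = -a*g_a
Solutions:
 g(a) = C1 + C2*erfi(sqrt(70)*a/14)


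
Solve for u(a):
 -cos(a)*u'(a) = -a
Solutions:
 u(a) = C1 + Integral(a/cos(a), a)


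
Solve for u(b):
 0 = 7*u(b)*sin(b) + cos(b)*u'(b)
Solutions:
 u(b) = C1*cos(b)^7


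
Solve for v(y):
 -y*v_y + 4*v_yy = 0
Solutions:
 v(y) = C1 + C2*erfi(sqrt(2)*y/4)


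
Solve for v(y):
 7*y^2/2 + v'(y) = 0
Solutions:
 v(y) = C1 - 7*y^3/6


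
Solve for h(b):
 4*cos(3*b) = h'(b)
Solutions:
 h(b) = C1 + 4*sin(3*b)/3


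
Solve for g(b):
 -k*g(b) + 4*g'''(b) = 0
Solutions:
 g(b) = C1*exp(2^(1/3)*b*k^(1/3)/2) + C2*exp(2^(1/3)*b*k^(1/3)*(-1 + sqrt(3)*I)/4) + C3*exp(-2^(1/3)*b*k^(1/3)*(1 + sqrt(3)*I)/4)


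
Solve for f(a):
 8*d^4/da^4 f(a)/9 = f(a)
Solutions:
 f(a) = C1*exp(-2^(1/4)*sqrt(3)*a/2) + C2*exp(2^(1/4)*sqrt(3)*a/2) + C3*sin(2^(1/4)*sqrt(3)*a/2) + C4*cos(2^(1/4)*sqrt(3)*a/2)


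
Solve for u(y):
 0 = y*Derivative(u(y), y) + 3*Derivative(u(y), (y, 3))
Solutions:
 u(y) = C1 + Integral(C2*airyai(-3^(2/3)*y/3) + C3*airybi(-3^(2/3)*y/3), y)


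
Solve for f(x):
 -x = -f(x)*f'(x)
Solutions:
 f(x) = -sqrt(C1 + x^2)
 f(x) = sqrt(C1 + x^2)


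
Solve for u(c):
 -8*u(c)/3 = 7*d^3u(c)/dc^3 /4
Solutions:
 u(c) = C3*exp(-2*42^(2/3)*c/21) + (C1*sin(14^(2/3)*3^(1/6)*c/7) + C2*cos(14^(2/3)*3^(1/6)*c/7))*exp(42^(2/3)*c/21)


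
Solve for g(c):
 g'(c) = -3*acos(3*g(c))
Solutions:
 Integral(1/acos(3*_y), (_y, g(c))) = C1 - 3*c


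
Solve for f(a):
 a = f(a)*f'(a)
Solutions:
 f(a) = -sqrt(C1 + a^2)
 f(a) = sqrt(C1 + a^2)


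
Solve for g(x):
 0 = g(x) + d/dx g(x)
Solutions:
 g(x) = C1*exp(-x)


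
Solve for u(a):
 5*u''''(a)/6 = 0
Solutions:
 u(a) = C1 + C2*a + C3*a^2 + C4*a^3


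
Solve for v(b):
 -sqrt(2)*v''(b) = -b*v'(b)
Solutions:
 v(b) = C1 + C2*erfi(2^(1/4)*b/2)


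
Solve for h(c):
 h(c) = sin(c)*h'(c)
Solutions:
 h(c) = C1*sqrt(cos(c) - 1)/sqrt(cos(c) + 1)


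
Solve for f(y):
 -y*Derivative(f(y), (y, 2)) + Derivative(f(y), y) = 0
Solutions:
 f(y) = C1 + C2*y^2


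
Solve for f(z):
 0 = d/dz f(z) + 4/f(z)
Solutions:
 f(z) = -sqrt(C1 - 8*z)
 f(z) = sqrt(C1 - 8*z)


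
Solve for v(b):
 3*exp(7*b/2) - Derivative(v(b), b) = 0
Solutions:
 v(b) = C1 + 6*exp(7*b/2)/7


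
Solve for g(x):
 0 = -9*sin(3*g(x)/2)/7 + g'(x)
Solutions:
 -9*x/7 + log(cos(3*g(x)/2) - 1)/3 - log(cos(3*g(x)/2) + 1)/3 = C1


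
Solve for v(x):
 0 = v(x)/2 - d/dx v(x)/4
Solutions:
 v(x) = C1*exp(2*x)


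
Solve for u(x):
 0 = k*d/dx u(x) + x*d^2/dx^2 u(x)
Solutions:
 u(x) = C1 + x^(1 - re(k))*(C2*sin(log(x)*Abs(im(k))) + C3*cos(log(x)*im(k)))


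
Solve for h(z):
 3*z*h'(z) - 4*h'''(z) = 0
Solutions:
 h(z) = C1 + Integral(C2*airyai(6^(1/3)*z/2) + C3*airybi(6^(1/3)*z/2), z)


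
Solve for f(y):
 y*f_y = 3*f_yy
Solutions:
 f(y) = C1 + C2*erfi(sqrt(6)*y/6)


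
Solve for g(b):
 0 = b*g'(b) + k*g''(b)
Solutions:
 g(b) = C1 + C2*sqrt(k)*erf(sqrt(2)*b*sqrt(1/k)/2)


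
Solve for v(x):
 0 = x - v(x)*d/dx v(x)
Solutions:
 v(x) = -sqrt(C1 + x^2)
 v(x) = sqrt(C1 + x^2)


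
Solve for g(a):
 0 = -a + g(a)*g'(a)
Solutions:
 g(a) = -sqrt(C1 + a^2)
 g(a) = sqrt(C1 + a^2)


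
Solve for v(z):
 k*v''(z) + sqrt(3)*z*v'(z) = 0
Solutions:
 v(z) = C1 + C2*sqrt(k)*erf(sqrt(2)*3^(1/4)*z*sqrt(1/k)/2)


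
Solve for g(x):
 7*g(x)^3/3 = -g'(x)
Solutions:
 g(x) = -sqrt(6)*sqrt(-1/(C1 - 7*x))/2
 g(x) = sqrt(6)*sqrt(-1/(C1 - 7*x))/2


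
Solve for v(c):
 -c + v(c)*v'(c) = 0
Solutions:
 v(c) = -sqrt(C1 + c^2)
 v(c) = sqrt(C1 + c^2)


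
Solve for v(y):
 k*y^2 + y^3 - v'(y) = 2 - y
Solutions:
 v(y) = C1 + k*y^3/3 + y^4/4 + y^2/2 - 2*y


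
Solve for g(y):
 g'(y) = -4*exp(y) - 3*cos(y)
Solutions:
 g(y) = C1 - 4*exp(y) - 3*sin(y)


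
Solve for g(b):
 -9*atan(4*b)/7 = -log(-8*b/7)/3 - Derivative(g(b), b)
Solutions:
 g(b) = C1 - b*log(-b)/3 + 9*b*atan(4*b)/7 - b*log(2) + b/3 + b*log(7)/3 - 9*log(16*b^2 + 1)/56


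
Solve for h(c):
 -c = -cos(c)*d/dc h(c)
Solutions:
 h(c) = C1 + Integral(c/cos(c), c)


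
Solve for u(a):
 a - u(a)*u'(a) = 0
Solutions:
 u(a) = -sqrt(C1 + a^2)
 u(a) = sqrt(C1 + a^2)


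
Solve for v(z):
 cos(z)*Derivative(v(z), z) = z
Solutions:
 v(z) = C1 + Integral(z/cos(z), z)


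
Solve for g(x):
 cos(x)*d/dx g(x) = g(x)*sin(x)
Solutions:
 g(x) = C1/cos(x)


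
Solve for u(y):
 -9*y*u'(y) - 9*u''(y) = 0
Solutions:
 u(y) = C1 + C2*erf(sqrt(2)*y/2)


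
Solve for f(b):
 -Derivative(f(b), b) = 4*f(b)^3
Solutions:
 f(b) = -sqrt(2)*sqrt(-1/(C1 - 4*b))/2
 f(b) = sqrt(2)*sqrt(-1/(C1 - 4*b))/2


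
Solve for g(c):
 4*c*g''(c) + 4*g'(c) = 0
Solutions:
 g(c) = C1 + C2*log(c)


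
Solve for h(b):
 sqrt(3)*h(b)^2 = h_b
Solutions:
 h(b) = -1/(C1 + sqrt(3)*b)


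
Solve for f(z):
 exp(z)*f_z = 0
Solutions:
 f(z) = C1


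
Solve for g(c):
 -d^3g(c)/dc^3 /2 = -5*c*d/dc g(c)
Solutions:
 g(c) = C1 + Integral(C2*airyai(10^(1/3)*c) + C3*airybi(10^(1/3)*c), c)


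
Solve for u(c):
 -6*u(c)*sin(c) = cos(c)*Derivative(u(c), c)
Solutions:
 u(c) = C1*cos(c)^6


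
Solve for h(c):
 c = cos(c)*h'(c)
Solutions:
 h(c) = C1 + Integral(c/cos(c), c)


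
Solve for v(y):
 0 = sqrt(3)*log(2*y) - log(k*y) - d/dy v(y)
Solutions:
 v(y) = C1 + y*(-log(k) - sqrt(3) + 1 + sqrt(3)*log(2)) + y*(-1 + sqrt(3))*log(y)


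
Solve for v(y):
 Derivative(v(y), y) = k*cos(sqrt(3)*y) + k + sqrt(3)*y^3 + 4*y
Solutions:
 v(y) = C1 + k*y + sqrt(3)*k*sin(sqrt(3)*y)/3 + sqrt(3)*y^4/4 + 2*y^2


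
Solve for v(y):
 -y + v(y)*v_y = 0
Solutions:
 v(y) = -sqrt(C1 + y^2)
 v(y) = sqrt(C1 + y^2)


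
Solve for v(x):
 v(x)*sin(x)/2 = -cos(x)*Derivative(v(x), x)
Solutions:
 v(x) = C1*sqrt(cos(x))


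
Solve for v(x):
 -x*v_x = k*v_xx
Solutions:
 v(x) = C1 + C2*sqrt(k)*erf(sqrt(2)*x*sqrt(1/k)/2)


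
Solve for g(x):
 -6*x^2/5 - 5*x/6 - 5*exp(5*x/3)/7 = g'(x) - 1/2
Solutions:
 g(x) = C1 - 2*x^3/5 - 5*x^2/12 + x/2 - 3*exp(5*x/3)/7


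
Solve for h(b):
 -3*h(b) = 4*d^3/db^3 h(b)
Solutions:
 h(b) = C3*exp(-6^(1/3)*b/2) + (C1*sin(2^(1/3)*3^(5/6)*b/4) + C2*cos(2^(1/3)*3^(5/6)*b/4))*exp(6^(1/3)*b/4)


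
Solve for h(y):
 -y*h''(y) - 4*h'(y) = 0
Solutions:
 h(y) = C1 + C2/y^3


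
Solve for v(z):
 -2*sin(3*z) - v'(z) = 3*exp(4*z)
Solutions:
 v(z) = C1 - 3*exp(4*z)/4 + 2*cos(3*z)/3


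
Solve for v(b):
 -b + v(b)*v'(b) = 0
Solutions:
 v(b) = -sqrt(C1 + b^2)
 v(b) = sqrt(C1 + b^2)


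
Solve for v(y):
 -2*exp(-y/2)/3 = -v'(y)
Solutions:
 v(y) = C1 - 4*exp(-y/2)/3


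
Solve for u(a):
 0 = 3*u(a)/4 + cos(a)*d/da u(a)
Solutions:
 u(a) = C1*(sin(a) - 1)^(3/8)/(sin(a) + 1)^(3/8)


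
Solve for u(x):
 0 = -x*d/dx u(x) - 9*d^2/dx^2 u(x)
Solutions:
 u(x) = C1 + C2*erf(sqrt(2)*x/6)


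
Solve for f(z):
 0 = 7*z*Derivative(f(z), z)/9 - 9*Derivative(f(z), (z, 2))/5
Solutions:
 f(z) = C1 + C2*erfi(sqrt(70)*z/18)


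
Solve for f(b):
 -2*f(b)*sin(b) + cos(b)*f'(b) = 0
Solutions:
 f(b) = C1/cos(b)^2


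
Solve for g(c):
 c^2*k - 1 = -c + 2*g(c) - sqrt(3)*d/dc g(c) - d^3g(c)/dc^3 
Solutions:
 g(c) = C1*exp(c*(-3*(1 + sqrt(sqrt(3)/9 + 1))^(1/3) + sqrt(3)/(1 + sqrt(sqrt(3)/9 + 1))^(1/3))/6)*sin(c*((1 + sqrt(sqrt(3)/9 + 1))^(-1/3) + sqrt(3)*(1 + sqrt(sqrt(3)/9 + 1))^(1/3))/2) + C2*exp(c*(-3*(1 + sqrt(sqrt(3)/9 + 1))^(1/3) + sqrt(3)/(1 + sqrt(sqrt(3)/9 + 1))^(1/3))/6)*cos(c*((1 + sqrt(sqrt(3)/9 + 1))^(-1/3) + sqrt(3)*(1 + sqrt(sqrt(3)/9 + 1))^(1/3))/2) + C3*exp(c*(-sqrt(3)/(3*(1 + sqrt(sqrt(3)/9 + 1))^(1/3)) + (1 + sqrt(sqrt(3)/9 + 1))^(1/3))) + c^2*k/2 + sqrt(3)*c*k/2 + c/2 + 3*k/4 - 1/2 + sqrt(3)/4


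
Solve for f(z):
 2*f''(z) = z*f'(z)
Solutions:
 f(z) = C1 + C2*erfi(z/2)


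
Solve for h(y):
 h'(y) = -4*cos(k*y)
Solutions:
 h(y) = C1 - 4*sin(k*y)/k


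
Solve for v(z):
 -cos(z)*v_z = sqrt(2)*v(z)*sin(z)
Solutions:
 v(z) = C1*cos(z)^(sqrt(2))


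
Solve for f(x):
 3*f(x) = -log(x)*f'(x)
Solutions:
 f(x) = C1*exp(-3*li(x))


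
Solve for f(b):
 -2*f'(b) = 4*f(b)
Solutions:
 f(b) = C1*exp(-2*b)


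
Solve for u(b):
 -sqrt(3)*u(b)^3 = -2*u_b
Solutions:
 u(b) = -sqrt(-1/(C1 + sqrt(3)*b))
 u(b) = sqrt(-1/(C1 + sqrt(3)*b))


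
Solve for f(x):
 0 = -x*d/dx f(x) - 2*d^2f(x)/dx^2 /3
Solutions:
 f(x) = C1 + C2*erf(sqrt(3)*x/2)


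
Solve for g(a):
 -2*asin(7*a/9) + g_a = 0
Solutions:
 g(a) = C1 + 2*a*asin(7*a/9) + 2*sqrt(81 - 49*a^2)/7


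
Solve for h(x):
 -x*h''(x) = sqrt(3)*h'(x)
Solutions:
 h(x) = C1 + C2*x^(1 - sqrt(3))


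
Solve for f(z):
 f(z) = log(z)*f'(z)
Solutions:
 f(z) = C1*exp(li(z))


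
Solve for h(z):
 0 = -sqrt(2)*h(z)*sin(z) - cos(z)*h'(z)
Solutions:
 h(z) = C1*cos(z)^(sqrt(2))


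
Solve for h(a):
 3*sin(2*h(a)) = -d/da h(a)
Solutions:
 h(a) = pi - acos((-C1 - exp(12*a))/(C1 - exp(12*a)))/2
 h(a) = acos((-C1 - exp(12*a))/(C1 - exp(12*a)))/2


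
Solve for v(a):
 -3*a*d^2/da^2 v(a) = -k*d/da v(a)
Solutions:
 v(a) = C1 + a^(re(k)/3 + 1)*(C2*sin(log(a)*Abs(im(k))/3) + C3*cos(log(a)*im(k)/3))


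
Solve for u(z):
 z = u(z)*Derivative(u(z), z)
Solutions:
 u(z) = -sqrt(C1 + z^2)
 u(z) = sqrt(C1 + z^2)


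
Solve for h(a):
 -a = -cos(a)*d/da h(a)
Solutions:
 h(a) = C1 + Integral(a/cos(a), a)


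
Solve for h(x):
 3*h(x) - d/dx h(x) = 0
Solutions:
 h(x) = C1*exp(3*x)


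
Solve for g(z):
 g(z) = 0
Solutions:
 g(z) = 0


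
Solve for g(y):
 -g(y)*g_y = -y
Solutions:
 g(y) = -sqrt(C1 + y^2)
 g(y) = sqrt(C1 + y^2)


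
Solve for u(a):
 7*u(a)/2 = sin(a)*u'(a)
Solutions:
 u(a) = C1*(cos(a) - 1)^(7/4)/(cos(a) + 1)^(7/4)


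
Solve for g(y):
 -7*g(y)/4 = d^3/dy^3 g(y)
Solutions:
 g(y) = C3*exp(-14^(1/3)*y/2) + (C1*sin(14^(1/3)*sqrt(3)*y/4) + C2*cos(14^(1/3)*sqrt(3)*y/4))*exp(14^(1/3)*y/4)


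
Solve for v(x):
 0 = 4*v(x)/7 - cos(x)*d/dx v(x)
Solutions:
 v(x) = C1*(sin(x) + 1)^(2/7)/(sin(x) - 1)^(2/7)


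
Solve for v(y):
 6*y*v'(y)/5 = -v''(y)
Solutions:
 v(y) = C1 + C2*erf(sqrt(15)*y/5)


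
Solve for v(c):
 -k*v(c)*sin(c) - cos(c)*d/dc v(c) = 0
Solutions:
 v(c) = C1*exp(k*log(cos(c)))


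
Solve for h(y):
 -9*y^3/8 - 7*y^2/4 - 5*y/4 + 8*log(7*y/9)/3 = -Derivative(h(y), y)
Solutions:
 h(y) = C1 + 9*y^4/32 + 7*y^3/12 + 5*y^2/8 - 8*y*log(y)/3 - 8*y*log(7)/3 + 8*y/3 + 16*y*log(3)/3


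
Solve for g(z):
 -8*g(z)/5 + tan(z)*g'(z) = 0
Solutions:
 g(z) = C1*sin(z)^(8/5)


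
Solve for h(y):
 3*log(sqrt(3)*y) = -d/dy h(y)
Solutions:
 h(y) = C1 - 3*y*log(y) - 3*y*log(3)/2 + 3*y


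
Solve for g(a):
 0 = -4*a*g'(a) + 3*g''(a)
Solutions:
 g(a) = C1 + C2*erfi(sqrt(6)*a/3)


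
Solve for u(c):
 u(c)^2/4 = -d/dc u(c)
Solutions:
 u(c) = 4/(C1 + c)


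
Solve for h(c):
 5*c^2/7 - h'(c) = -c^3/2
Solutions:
 h(c) = C1 + c^4/8 + 5*c^3/21


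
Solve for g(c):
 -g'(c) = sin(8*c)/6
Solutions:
 g(c) = C1 + cos(8*c)/48


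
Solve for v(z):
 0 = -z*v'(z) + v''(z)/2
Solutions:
 v(z) = C1 + C2*erfi(z)


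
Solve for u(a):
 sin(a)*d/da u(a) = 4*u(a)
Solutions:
 u(a) = C1*(cos(a)^2 - 2*cos(a) + 1)/(cos(a)^2 + 2*cos(a) + 1)


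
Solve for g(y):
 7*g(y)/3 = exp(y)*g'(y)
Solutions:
 g(y) = C1*exp(-7*exp(-y)/3)


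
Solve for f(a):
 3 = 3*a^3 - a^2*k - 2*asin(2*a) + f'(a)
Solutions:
 f(a) = C1 - 3*a^4/4 + a^3*k/3 + 2*a*asin(2*a) + 3*a + sqrt(1 - 4*a^2)


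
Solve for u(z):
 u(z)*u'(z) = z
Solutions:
 u(z) = -sqrt(C1 + z^2)
 u(z) = sqrt(C1 + z^2)


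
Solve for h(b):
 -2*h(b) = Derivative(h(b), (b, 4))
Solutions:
 h(b) = (C1*sin(2^(3/4)*b/2) + C2*cos(2^(3/4)*b/2))*exp(-2^(3/4)*b/2) + (C3*sin(2^(3/4)*b/2) + C4*cos(2^(3/4)*b/2))*exp(2^(3/4)*b/2)


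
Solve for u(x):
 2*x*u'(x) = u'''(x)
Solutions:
 u(x) = C1 + Integral(C2*airyai(2^(1/3)*x) + C3*airybi(2^(1/3)*x), x)


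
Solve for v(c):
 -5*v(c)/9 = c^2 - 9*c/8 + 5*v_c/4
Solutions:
 v(c) = C1*exp(-4*c/9) - 9*c^2/5 + 81*c/8 - 729/32


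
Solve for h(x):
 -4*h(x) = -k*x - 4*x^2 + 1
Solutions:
 h(x) = k*x/4 + x^2 - 1/4


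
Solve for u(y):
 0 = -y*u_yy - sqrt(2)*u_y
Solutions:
 u(y) = C1 + C2*y^(1 - sqrt(2))


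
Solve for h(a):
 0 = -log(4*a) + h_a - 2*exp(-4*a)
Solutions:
 h(a) = C1 + a*log(a) + a*(-1 + 2*log(2)) - exp(-4*a)/2


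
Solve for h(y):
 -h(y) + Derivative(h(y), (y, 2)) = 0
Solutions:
 h(y) = C1*exp(-y) + C2*exp(y)


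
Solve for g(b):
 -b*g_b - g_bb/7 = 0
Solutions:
 g(b) = C1 + C2*erf(sqrt(14)*b/2)


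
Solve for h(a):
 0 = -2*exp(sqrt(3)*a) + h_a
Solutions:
 h(a) = C1 + 2*sqrt(3)*exp(sqrt(3)*a)/3


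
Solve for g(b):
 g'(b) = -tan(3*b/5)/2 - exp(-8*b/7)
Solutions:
 g(b) = C1 - 5*log(tan(3*b/5)^2 + 1)/12 + 7*exp(-8*b/7)/8


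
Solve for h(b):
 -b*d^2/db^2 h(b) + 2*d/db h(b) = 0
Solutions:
 h(b) = C1 + C2*b^3


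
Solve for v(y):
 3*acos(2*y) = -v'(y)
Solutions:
 v(y) = C1 - 3*y*acos(2*y) + 3*sqrt(1 - 4*y^2)/2


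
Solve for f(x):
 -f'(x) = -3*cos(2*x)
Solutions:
 f(x) = C1 + 3*sin(2*x)/2


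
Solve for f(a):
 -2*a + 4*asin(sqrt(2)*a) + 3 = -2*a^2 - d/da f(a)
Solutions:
 f(a) = C1 - 2*a^3/3 + a^2 - 4*a*asin(sqrt(2)*a) - 3*a - 2*sqrt(2)*sqrt(1 - 2*a^2)


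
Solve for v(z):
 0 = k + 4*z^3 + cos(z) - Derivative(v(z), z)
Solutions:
 v(z) = C1 + k*z + z^4 + sin(z)


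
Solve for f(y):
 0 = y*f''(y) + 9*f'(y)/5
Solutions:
 f(y) = C1 + C2/y^(4/5)


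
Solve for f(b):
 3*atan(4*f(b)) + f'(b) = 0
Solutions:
 Integral(1/atan(4*_y), (_y, f(b))) = C1 - 3*b


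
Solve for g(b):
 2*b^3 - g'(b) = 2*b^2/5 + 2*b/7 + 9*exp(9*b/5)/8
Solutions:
 g(b) = C1 + b^4/2 - 2*b^3/15 - b^2/7 - 5*exp(9*b/5)/8


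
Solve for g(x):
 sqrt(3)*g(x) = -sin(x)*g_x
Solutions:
 g(x) = C1*(cos(x) + 1)^(sqrt(3)/2)/(cos(x) - 1)^(sqrt(3)/2)


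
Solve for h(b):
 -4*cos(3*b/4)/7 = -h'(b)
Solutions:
 h(b) = C1 + 16*sin(3*b/4)/21


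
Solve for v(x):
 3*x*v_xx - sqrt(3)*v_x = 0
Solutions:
 v(x) = C1 + C2*x^(sqrt(3)/3 + 1)


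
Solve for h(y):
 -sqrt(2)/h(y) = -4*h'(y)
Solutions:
 h(y) = -sqrt(C1 + 2*sqrt(2)*y)/2
 h(y) = sqrt(C1 + 2*sqrt(2)*y)/2


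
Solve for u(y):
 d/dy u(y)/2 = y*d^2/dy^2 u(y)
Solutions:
 u(y) = C1 + C2*y^(3/2)


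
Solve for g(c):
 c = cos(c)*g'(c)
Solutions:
 g(c) = C1 + Integral(c/cos(c), c)


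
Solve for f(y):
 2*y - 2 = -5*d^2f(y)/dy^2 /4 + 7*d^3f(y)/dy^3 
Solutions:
 f(y) = C1 + C2*y + C3*exp(5*y/28) - 4*y^3/15 - 92*y^2/25


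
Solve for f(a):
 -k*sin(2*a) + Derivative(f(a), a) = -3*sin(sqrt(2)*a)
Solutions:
 f(a) = C1 - k*cos(2*a)/2 + 3*sqrt(2)*cos(sqrt(2)*a)/2


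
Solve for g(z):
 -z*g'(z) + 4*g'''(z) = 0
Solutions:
 g(z) = C1 + Integral(C2*airyai(2^(1/3)*z/2) + C3*airybi(2^(1/3)*z/2), z)


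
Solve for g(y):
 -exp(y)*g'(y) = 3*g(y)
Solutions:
 g(y) = C1*exp(3*exp(-y))


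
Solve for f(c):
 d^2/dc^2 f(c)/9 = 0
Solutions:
 f(c) = C1 + C2*c


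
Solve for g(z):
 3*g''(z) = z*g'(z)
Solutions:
 g(z) = C1 + C2*erfi(sqrt(6)*z/6)


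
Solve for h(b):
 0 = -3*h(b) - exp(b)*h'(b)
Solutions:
 h(b) = C1*exp(3*exp(-b))
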